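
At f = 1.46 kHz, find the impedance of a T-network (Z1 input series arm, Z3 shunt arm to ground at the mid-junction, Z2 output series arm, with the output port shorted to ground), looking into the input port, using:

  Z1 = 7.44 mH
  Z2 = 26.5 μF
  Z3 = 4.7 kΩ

Step 1 — Angular frequency: ω = 2π·f = 2π·1460 = 9173 rad/s.
Step 2 — Component impedances:
  Z1: Z = jωL = j·9173·0.00744 = 0 + j68.25 Ω
  Z2: Z = 1/(jωC) = -j/(ω·C) = 0 - j4.114 Ω
  Z3: Z = R = 4700 Ω
Step 3 — With the output port shorted to ground, the output series arm Z2 runs from the junction to ground; the shunt arm Z3 also runs from the junction to ground. They appear in parallel: Z3 || Z2 = 0.0036 - j4.114 Ω.
Step 4 — Series with input arm Z1: Z_in = Z1 + (Z3 || Z2) = 0.0036 + j64.14 Ω = 64.14∠90.0° Ω.

Z = 0.0036 + j64.14 Ω = 64.14∠90.0° Ω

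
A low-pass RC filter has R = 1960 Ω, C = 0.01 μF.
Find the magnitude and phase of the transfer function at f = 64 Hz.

Step 1 — Angular frequency: ω = 2π·64 = 402.1 rad/s.
Step 2 — Transfer function: H(jω) = 1/(1 + jωRC).
Step 3 — Denominator: 1 + jωRC = 1 + j·402.1·1960·1e-08 = 1 + j0.007882.
Step 4 — H = 0.9999 - j0.007881.
Step 5 — Magnitude: |H| = 1 (-0.0 dB); phase: φ = -0.5°.

|H| = 1 (-0.0 dB), φ = -0.5°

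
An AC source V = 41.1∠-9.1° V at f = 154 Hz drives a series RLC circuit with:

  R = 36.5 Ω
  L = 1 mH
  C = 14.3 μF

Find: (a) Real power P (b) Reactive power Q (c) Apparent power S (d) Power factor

Step 1 — Angular frequency: ω = 2π·f = 2π·154 = 967.6 rad/s.
Step 2 — Component impedances:
  R: Z = R = 36.5 Ω
  L: Z = jωL = j·967.6·0.001 = 0 + j0.9676 Ω
  C: Z = 1/(jωC) = -j/(ω·C) = 0 - j72.27 Ω
Step 3 — Series combination: Z_total = R + L + C = 36.5 - j71.3 Ω = 80.1∠-62.9° Ω.
Step 4 — Source phasor: V = 41.1∠-9.1° V = 40.58 - j6.5 V.
Step 5 — Current: I = V / Z = 0.3031 + j0.414 A = 0.5131∠53.8° A.
Step 6 — Complex power: S = V·I* = 9.609 - j18.77 VA.
Step 7 — Real power: P = Re(S) = 9.609 W.
Step 8 — Reactive power: Q = Im(S) = -18.77 VAR.
Step 9 — Apparent power: |S| = 21.09 VA.
Step 10 — Power factor: PF = P/|S| = 0.4557 (leading).

(a) P = 9.609 W  (b) Q = -18.77 VAR  (c) S = 21.09 VA  (d) PF = 0.4557 (leading)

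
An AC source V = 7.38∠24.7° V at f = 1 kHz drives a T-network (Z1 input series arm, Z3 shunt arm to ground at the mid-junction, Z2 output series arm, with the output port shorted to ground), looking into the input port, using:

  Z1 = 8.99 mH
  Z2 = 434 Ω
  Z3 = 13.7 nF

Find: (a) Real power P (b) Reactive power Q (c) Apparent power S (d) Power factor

Step 1 — Angular frequency: ω = 2π·f = 2π·1000 = 6283 rad/s.
Step 2 — Component impedances:
  Z1: Z = jωL = j·6283·0.00899 = 0 + j56.49 Ω
  Z2: Z = R = 434 Ω
  Z3: Z = 1/(jωC) = -j/(ω·C) = 0 - j1.162e+04 Ω
Step 3 — With the output port shorted to ground, the output series arm Z2 runs from the junction to ground; the shunt arm Z3 also runs from the junction to ground. They appear in parallel: Z3 || Z2 = 433.4 - j16.19 Ω.
Step 4 — Series with input arm Z1: Z_in = Z1 + (Z3 || Z2) = 433.4 + j40.29 Ω = 435.3∠5.3° Ω.
Step 5 — Source phasor: V = 7.38∠24.7° V = 6.705 + j3.084 V.
Step 6 — Current: I = V / Z = 0.01599 + j0.005629 A = 0.01696∠19.4° A.
Step 7 — Complex power: S = V·I* = 0.1246 + j0.01158 VA.
Step 8 — Real power: P = Re(S) = 0.1246 W.
Step 9 — Reactive power: Q = Im(S) = 0.01158 VAR.
Step 10 — Apparent power: |S| = 0.1251 VA.
Step 11 — Power factor: PF = P/|S| = 0.9957 (lagging).

(a) P = 0.1246 W  (b) Q = 0.01158 VAR  (c) S = 0.1251 VA  (d) PF = 0.9957 (lagging)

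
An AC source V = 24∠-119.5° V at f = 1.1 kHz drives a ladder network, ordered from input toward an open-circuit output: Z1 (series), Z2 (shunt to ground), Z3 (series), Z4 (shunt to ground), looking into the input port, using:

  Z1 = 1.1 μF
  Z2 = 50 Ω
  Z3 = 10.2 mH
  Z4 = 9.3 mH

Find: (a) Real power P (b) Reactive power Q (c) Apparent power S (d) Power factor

Step 1 — Angular frequency: ω = 2π·f = 2π·1100 = 6912 rad/s.
Step 2 — Component impedances:
  Z1: Z = 1/(jωC) = -j/(ω·C) = 0 - j131.5 Ω
  Z2: Z = R = 50 Ω
  Z3: Z = jωL = j·6912·0.0102 = 0 + j70.5 Ω
  Z4: Z = jωL = j·6912·0.0093 = 0 + j64.28 Ω
Step 3 — Ladder network (open output): work backward from the far end, alternating series and parallel combinations. Z_in = 43.95 - j115.2 Ω = 123.3∠-69.1° Ω.
Step 4 — Source phasor: V = 24∠-119.5° V = -11.82 - j20.89 V.
Step 5 — Current: I = V / Z = 0.1241 - j0.1499 A = 0.1946∠-50.4° A.
Step 6 — Complex power: S = V·I* = 1.665 - j4.364 VA.
Step 7 — Real power: P = Re(S) = 1.665 W.
Step 8 — Reactive power: Q = Im(S) = -4.364 VAR.
Step 9 — Apparent power: |S| = 4.671 VA.
Step 10 — Power factor: PF = P/|S| = 0.3564 (leading).

(a) P = 1.665 W  (b) Q = -4.364 VAR  (c) S = 4.671 VA  (d) PF = 0.3564 (leading)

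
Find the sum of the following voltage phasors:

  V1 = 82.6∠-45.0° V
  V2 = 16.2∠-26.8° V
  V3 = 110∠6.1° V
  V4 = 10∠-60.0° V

Step 1 — Convert each phasor to rectangular form:
  V1 = 82.6·(cos(-45.0°) + j·sin(-45.0°)) = 58.41 - j58.41 V
  V2 = 16.2·(cos(-26.8°) + j·sin(-26.8°)) = 14.46 - j7.304 V
  V3 = 110·(cos(6.1°) + j·sin(6.1°)) = 109.4 + j11.69 V
  V4 = 10·(cos(-60.0°) + j·sin(-60.0°)) = 5 - j8.66 V
Step 2 — Sum components: V_total = 187.2 - j62.68 V.
Step 3 — Convert to polar: |V_total| = 197.5 V, ∠V_total = -18.5°.

V_total = 197.5∠-18.5° V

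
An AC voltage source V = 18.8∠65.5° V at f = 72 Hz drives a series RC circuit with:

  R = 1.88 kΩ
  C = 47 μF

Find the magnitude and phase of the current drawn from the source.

Step 1 — Angular frequency: ω = 2π·f = 2π·72 = 452.4 rad/s.
Step 2 — Component impedances:
  R: Z = R = 1880 Ω
  C: Z = 1/(jωC) = -j/(ω·C) = 0 - j47.03 Ω
Step 3 — Series combination: Z_total = R + C = 1880 - j47.03 Ω = 1881∠-1.4° Ω.
Step 4 — Source phasor: V = 18.8∠65.5° V = 7.796 + j17.11 V.
Step 5 — Ohm's law: I = V / Z_total = (7.796 + j17.11) / (1880 - j47.03) = 0.003917 + j0.009198 A.
Step 6 — Convert to polar: |I| = 0.009997 A, ∠I = 66.9°.

I = 0.009997∠66.9° A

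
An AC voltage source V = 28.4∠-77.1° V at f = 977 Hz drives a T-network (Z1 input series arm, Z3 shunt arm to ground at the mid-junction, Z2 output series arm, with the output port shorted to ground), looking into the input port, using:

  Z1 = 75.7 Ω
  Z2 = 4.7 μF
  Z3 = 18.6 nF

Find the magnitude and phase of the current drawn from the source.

Step 1 — Angular frequency: ω = 2π·f = 2π·977 = 6139 rad/s.
Step 2 — Component impedances:
  Z1: Z = R = 75.7 Ω
  Z2: Z = 1/(jωC) = -j/(ω·C) = 0 - j34.66 Ω
  Z3: Z = 1/(jωC) = -j/(ω·C) = 0 - j8758 Ω
Step 3 — With the output port shorted to ground, the output series arm Z2 runs from the junction to ground; the shunt arm Z3 also runs from the junction to ground. They appear in parallel: Z3 || Z2 = 0 - j34.52 Ω.
Step 4 — Series with input arm Z1: Z_in = Z1 + (Z3 || Z2) = 75.7 - j34.52 Ω = 83.2∠-24.5° Ω.
Step 5 — Source phasor: V = 28.4∠-77.1° V = 6.34 - j27.68 V.
Step 6 — Ohm's law: I = V / Z_total = (6.34 - j27.68) / (75.7 - j34.52) = 0.2074 - j0.2711 A.
Step 7 — Convert to polar: |I| = 0.3413 A, ∠I = -52.6°.

I = 0.3413∠-52.6° A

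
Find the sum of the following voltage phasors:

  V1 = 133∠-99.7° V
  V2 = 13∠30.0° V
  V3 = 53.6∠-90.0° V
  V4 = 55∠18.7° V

Step 1 — Convert each phasor to rectangular form:
  V1 = 133·(cos(-99.7°) + j·sin(-99.7°)) = -22.41 - j131.1 V
  V2 = 13·(cos(30.0°) + j·sin(30.0°)) = 11.26 + j6.5 V
  V3 = 53.6·(cos(-90.0°) + j·sin(-90.0°)) = 0 - j53.6 V
  V4 = 55·(cos(18.7°) + j·sin(18.7°)) = 52.1 + j17.63 V
Step 2 — Sum components: V_total = 40.95 - j160.6 V.
Step 3 — Convert to polar: |V_total| = 165.7 V, ∠V_total = -75.7°.

V_total = 165.7∠-75.7° V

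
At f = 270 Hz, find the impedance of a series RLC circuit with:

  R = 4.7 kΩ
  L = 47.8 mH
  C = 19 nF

Step 1 — Angular frequency: ω = 2π·f = 2π·270 = 1696 rad/s.
Step 2 — Component impedances:
  R: Z = R = 4700 Ω
  L: Z = jωL = j·1696·0.0478 = 0 + j81.09 Ω
  C: Z = 1/(jωC) = -j/(ω·C) = 0 - j3.102e+04 Ω
Step 3 — Series combination: Z_total = R + L + C = 4700 - j3.094e+04 Ω = 3.13e+04∠-81.4° Ω.

Z = 4700 - j3.094e+04 Ω = 3.13e+04∠-81.4° Ω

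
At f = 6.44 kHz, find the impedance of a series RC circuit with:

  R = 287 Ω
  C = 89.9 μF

Step 1 — Angular frequency: ω = 2π·f = 2π·6440 = 4.046e+04 rad/s.
Step 2 — Component impedances:
  R: Z = R = 287 Ω
  C: Z = 1/(jωC) = -j/(ω·C) = 0 - j0.2749 Ω
Step 3 — Series combination: Z_total = R + C = 287 - j0.2749 Ω = 287∠-0.1° Ω.

Z = 287 - j0.2749 Ω = 287∠-0.1° Ω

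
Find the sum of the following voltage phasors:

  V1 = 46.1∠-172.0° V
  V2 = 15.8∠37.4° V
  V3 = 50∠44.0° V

Step 1 — Convert each phasor to rectangular form:
  V1 = 46.1·(cos(-172.0°) + j·sin(-172.0°)) = -45.65 - j6.416 V
  V2 = 15.8·(cos(37.4°) + j·sin(37.4°)) = 12.55 + j9.597 V
  V3 = 50·(cos(44.0°) + j·sin(44.0°)) = 35.97 + j34.73 V
Step 2 — Sum components: V_total = 2.867 + j37.91 V.
Step 3 — Convert to polar: |V_total| = 38.02 V, ∠V_total = 85.7°.

V_total = 38.02∠85.7° V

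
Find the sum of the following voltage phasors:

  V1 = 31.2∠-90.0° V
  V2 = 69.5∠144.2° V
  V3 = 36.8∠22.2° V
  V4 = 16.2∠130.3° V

Step 1 — Convert each phasor to rectangular form:
  V1 = 31.2·(cos(-90.0°) + j·sin(-90.0°)) = 0 - j31.2 V
  V2 = 69.5·(cos(144.2°) + j·sin(144.2°)) = -56.37 + j40.65 V
  V3 = 36.8·(cos(22.2°) + j·sin(22.2°)) = 34.07 + j13.9 V
  V4 = 16.2·(cos(130.3°) + j·sin(130.3°)) = -10.48 + j12.36 V
Step 2 — Sum components: V_total = -32.77 + j35.71 V.
Step 3 — Convert to polar: |V_total| = 48.47 V, ∠V_total = 132.5°.

V_total = 48.47∠132.5° V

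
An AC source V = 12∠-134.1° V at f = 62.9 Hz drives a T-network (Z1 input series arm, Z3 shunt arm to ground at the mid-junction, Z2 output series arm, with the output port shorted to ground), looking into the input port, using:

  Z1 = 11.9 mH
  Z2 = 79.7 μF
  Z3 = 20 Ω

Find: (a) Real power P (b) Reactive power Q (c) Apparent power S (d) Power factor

Step 1 — Angular frequency: ω = 2π·f = 2π·62.9 = 395.2 rad/s.
Step 2 — Component impedances:
  Z1: Z = jωL = j·395.2·0.0119 = 0 + j4.703 Ω
  Z2: Z = 1/(jωC) = -j/(ω·C) = 0 - j31.75 Ω
  Z3: Z = R = 20 Ω
Step 3 — With the output port shorted to ground, the output series arm Z2 runs from the junction to ground; the shunt arm Z3 also runs from the junction to ground. They appear in parallel: Z3 || Z2 = 14.32 - j9.02 Ω.
Step 4 — Series with input arm Z1: Z_in = Z1 + (Z3 || Z2) = 14.32 - j4.317 Ω = 14.95∠-16.8° Ω.
Step 5 — Source phasor: V = 12∠-134.1° V = -8.351 - j8.618 V.
Step 6 — Current: I = V / Z = -0.3683 - j0.7129 A = 0.8024∠-117.3° A.
Step 7 — Complex power: S = V·I* = 9.219 - j2.78 VA.
Step 8 — Real power: P = Re(S) = 9.219 W.
Step 9 — Reactive power: Q = Im(S) = -2.78 VAR.
Step 10 — Apparent power: |S| = 9.629 VA.
Step 11 — Power factor: PF = P/|S| = 0.9574 (leading).

(a) P = 9.219 W  (b) Q = -2.78 VAR  (c) S = 9.629 VA  (d) PF = 0.9574 (leading)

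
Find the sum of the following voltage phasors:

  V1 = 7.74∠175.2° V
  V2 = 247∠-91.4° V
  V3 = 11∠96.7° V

Step 1 — Convert each phasor to rectangular form:
  V1 = 7.74·(cos(175.2°) + j·sin(175.2°)) = -7.713 + j0.6477 V
  V2 = 247·(cos(-91.4°) + j·sin(-91.4°)) = -6.035 - j246.9 V
  V3 = 11·(cos(96.7°) + j·sin(96.7°)) = -1.283 + j10.92 V
Step 2 — Sum components: V_total = -15.03 - j235.4 V.
Step 3 — Convert to polar: |V_total| = 235.8 V, ∠V_total = -93.7°.

V_total = 235.8∠-93.7° V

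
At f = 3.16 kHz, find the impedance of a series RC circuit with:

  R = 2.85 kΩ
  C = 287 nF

Step 1 — Angular frequency: ω = 2π·f = 2π·3160 = 1.985e+04 rad/s.
Step 2 — Component impedances:
  R: Z = R = 2850 Ω
  C: Z = 1/(jωC) = -j/(ω·C) = 0 - j175.5 Ω
Step 3 — Series combination: Z_total = R + C = 2850 - j175.5 Ω = 2855∠-3.5° Ω.

Z = 2850 - j175.5 Ω = 2855∠-3.5° Ω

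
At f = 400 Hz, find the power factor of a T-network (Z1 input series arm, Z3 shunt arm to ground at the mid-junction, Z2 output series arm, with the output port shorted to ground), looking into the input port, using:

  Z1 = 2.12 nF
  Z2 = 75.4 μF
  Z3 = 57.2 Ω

Step 1 — Angular frequency: ω = 2π·f = 2π·400 = 2513 rad/s.
Step 2 — Component impedances:
  Z1: Z = 1/(jωC) = -j/(ω·C) = 0 - j1.877e+05 Ω
  Z2: Z = 1/(jωC) = -j/(ω·C) = 0 - j5.277 Ω
  Z3: Z = R = 57.2 Ω
Step 3 — With the output port shorted to ground, the output series arm Z2 runs from the junction to ground; the shunt arm Z3 also runs from the junction to ground. They appear in parallel: Z3 || Z2 = 0.4827 - j5.232 Ω.
Step 4 — Series with input arm Z1: Z_in = Z1 + (Z3 || Z2) = 0.4827 - j1.877e+05 Ω = 1.877e+05∠-90.0° Ω.
Step 5 — Power factor: PF = cos(φ) = Re(Z)/|Z| = 0.4827/1.877e+05 = 2.572e-06.
Step 6 — Type: Im(Z) = -1.877e+05 ⇒ leading (phase φ = -90.0°).

PF = 2.572e-06 (leading, φ = -90.0°)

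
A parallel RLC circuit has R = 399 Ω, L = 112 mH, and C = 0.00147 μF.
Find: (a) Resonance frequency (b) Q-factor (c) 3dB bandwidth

Step 1 — Resonance: ω₀ = 1/√(LC) = 1/√(0.112·1.47e-09) = 7.793e+04 rad/s.
Step 2 — f₀ = ω₀/(2π) = 1.24e+04 Hz.
Step 3 — Parallel Q: Q = R/(ω₀L) = 399/(7.793e+04·0.112) = 0.04571.
Step 4 — Bandwidth: Δω = ω₀/Q = 1.705e+06 rad/s; BW = Δω/(2π) = 2.714e+05 Hz.

(a) f₀ = 1.24e+04 Hz  (b) Q = 0.04571  (c) BW = 2.714e+05 Hz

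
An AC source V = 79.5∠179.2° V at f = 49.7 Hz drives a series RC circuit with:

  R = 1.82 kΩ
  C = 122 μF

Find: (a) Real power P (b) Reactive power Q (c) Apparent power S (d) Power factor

Step 1 — Angular frequency: ω = 2π·f = 2π·49.7 = 312.3 rad/s.
Step 2 — Component impedances:
  R: Z = R = 1820 Ω
  C: Z = 1/(jωC) = -j/(ω·C) = 0 - j26.25 Ω
Step 3 — Series combination: Z_total = R + C = 1820 - j26.25 Ω = 1820∠-0.8° Ω.
Step 4 — Source phasor: V = 79.5∠179.2° V = -79.49 + j1.11 V.
Step 5 — Current: I = V / Z = -0.04368 - j2.003e-05 A = 0.04368∠-180.0° A.
Step 6 — Complex power: S = V·I* = 3.472 - j0.05007 VA.
Step 7 — Real power: P = Re(S) = 3.472 W.
Step 8 — Reactive power: Q = Im(S) = -0.05007 VAR.
Step 9 — Apparent power: |S| = 3.472 VA.
Step 10 — Power factor: PF = P/|S| = 0.9999 (leading).

(a) P = 3.472 W  (b) Q = -0.05007 VAR  (c) S = 3.472 VA  (d) PF = 0.9999 (leading)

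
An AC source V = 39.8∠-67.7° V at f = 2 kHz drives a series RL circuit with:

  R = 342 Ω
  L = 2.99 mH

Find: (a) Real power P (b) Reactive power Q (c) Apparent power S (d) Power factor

Step 1 — Angular frequency: ω = 2π·f = 2π·2000 = 1.257e+04 rad/s.
Step 2 — Component impedances:
  R: Z = R = 342 Ω
  L: Z = jωL = j·1.257e+04·0.00299 = 0 + j37.57 Ω
Step 3 — Series combination: Z_total = R + L = 342 + j37.57 Ω = 344.1∠6.3° Ω.
Step 4 — Source phasor: V = 39.8∠-67.7° V = 15.1 - j36.82 V.
Step 5 — Current: I = V / Z = 0.03194 - j0.1112 A = 0.1157∠-74.0° A.
Step 6 — Complex power: S = V·I* = 4.576 + j0.5028 VA.
Step 7 — Real power: P = Re(S) = 4.576 W.
Step 8 — Reactive power: Q = Im(S) = 0.5028 VAR.
Step 9 — Apparent power: |S| = 4.604 VA.
Step 10 — Power factor: PF = P/|S| = 0.994 (lagging).

(a) P = 4.576 W  (b) Q = 0.5028 VAR  (c) S = 4.604 VA  (d) PF = 0.994 (lagging)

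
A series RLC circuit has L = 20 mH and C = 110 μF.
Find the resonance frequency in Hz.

Step 1 — Resonance condition Im(Z)=0 gives ω₀ = 1/√(LC).
Step 2 — ω₀ = 1/√(0.02·0.00011) = 674.2 rad/s.
Step 3 — f₀ = ω₀/(2π) = 107.3 Hz.

f₀ = 107.3 Hz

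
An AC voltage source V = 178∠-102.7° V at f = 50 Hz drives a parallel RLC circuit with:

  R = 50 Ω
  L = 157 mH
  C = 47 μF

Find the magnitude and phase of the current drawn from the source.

Step 1 — Angular frequency: ω = 2π·f = 2π·50 = 314.2 rad/s.
Step 2 — Component impedances:
  R: Z = R = 50 Ω
  L: Z = jωL = j·314.2·0.157 = 0 + j49.32 Ω
  C: Z = 1/(jωC) = -j/(ω·C) = 0 - j67.73 Ω
Step 3 — Parallel combination: 1/Z_total = 1/R + 1/L + 1/C; Z_total = 46.47 + j12.8 Ω = 48.2∠15.4° Ω.
Step 4 — Source phasor: V = 178∠-102.7° V = -39.13 - j173.6 V.
Step 5 — Ohm's law: I = V / Z_total = (-39.13 - j173.6) / (46.47 + j12.8) = -1.739 - j3.257 A.
Step 6 — Convert to polar: |I| = 3.693 A, ∠I = -118.1°.

I = 3.693∠-118.1° A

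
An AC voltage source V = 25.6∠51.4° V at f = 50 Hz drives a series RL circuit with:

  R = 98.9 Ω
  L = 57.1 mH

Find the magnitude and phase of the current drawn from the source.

Step 1 — Angular frequency: ω = 2π·f = 2π·50 = 314.2 rad/s.
Step 2 — Component impedances:
  R: Z = R = 98.9 Ω
  L: Z = jωL = j·314.2·0.0571 = 0 + j17.94 Ω
Step 3 — Series combination: Z_total = R + L = 98.9 + j17.94 Ω = 100.5∠10.3° Ω.
Step 4 — Source phasor: V = 25.6∠51.4° V = 15.97 + j20.01 V.
Step 5 — Ohm's law: I = V / Z_total = (15.97 + j20.01) / (98.9 + j17.94) = 0.1919 + j0.1675 A.
Step 6 — Convert to polar: |I| = 0.2547 A, ∠I = 41.1°.

I = 0.2547∠41.1° A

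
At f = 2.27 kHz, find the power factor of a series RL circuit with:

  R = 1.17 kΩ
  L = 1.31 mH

Step 1 — Angular frequency: ω = 2π·f = 2π·2270 = 1.426e+04 rad/s.
Step 2 — Component impedances:
  R: Z = R = 1170 Ω
  L: Z = jωL = j·1.426e+04·0.00131 = 0 + j18.68 Ω
Step 3 — Series combination: Z_total = R + L = 1170 + j18.68 Ω = 1170∠0.9° Ω.
Step 4 — Power factor: PF = cos(φ) = Re(Z)/|Z| = 1170/1170.1 = 0.9999.
Step 5 — Type: Im(Z) = 18.68 ⇒ lagging (phase φ = 0.9°).

PF = 0.9999 (lagging, φ = 0.9°)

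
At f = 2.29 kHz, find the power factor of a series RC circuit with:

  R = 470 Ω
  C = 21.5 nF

Step 1 — Angular frequency: ω = 2π·f = 2π·2290 = 1.439e+04 rad/s.
Step 2 — Component impedances:
  R: Z = R = 470 Ω
  C: Z = 1/(jωC) = -j/(ω·C) = 0 - j3233 Ω
Step 3 — Series combination: Z_total = R + C = 470 - j3233 Ω = 3267∠-81.7° Ω.
Step 4 — Power factor: PF = cos(φ) = Re(Z)/|Z| = 470/3267 = 0.1439.
Step 5 — Type: Im(Z) = -3233 ⇒ leading (phase φ = -81.7°).

PF = 0.1439 (leading, φ = -81.7°)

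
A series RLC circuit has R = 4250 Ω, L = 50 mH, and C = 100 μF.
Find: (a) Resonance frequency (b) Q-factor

Step 1 — Resonance condition Im(Z)=0 gives ω₀ = 1/√(LC).
Step 2 — ω₀ = 1/√(0.05·0.0001) = 447.2 rad/s.
Step 3 — f₀ = ω₀/(2π) = 71.18 Hz.
Step 4 — Series Q: Q = ω₀L/R = 447.2·0.05/4250 = 0.005261.

(a) f₀ = 71.18 Hz  (b) Q = 0.005261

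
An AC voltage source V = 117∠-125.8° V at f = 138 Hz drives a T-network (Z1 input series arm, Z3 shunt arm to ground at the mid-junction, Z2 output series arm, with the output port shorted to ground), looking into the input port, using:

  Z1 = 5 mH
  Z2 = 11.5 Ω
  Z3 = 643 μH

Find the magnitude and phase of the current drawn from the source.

Step 1 — Angular frequency: ω = 2π·f = 2π·138 = 867.1 rad/s.
Step 2 — Component impedances:
  Z1: Z = jωL = j·867.1·0.005 = 0 + j4.335 Ω
  Z2: Z = R = 11.5 Ω
  Z3: Z = jωL = j·867.1·0.000643 = 0 + j0.5575 Ω
Step 3 — With the output port shorted to ground, the output series arm Z2 runs from the junction to ground; the shunt arm Z3 also runs from the junction to ground. They appear in parallel: Z3 || Z2 = 0.02697 + j0.5562 Ω.
Step 4 — Series with input arm Z1: Z_in = Z1 + (Z3 || Z2) = 0.02697 + j4.892 Ω = 4.892∠89.7° Ω.
Step 5 — Source phasor: V = 117∠-125.8° V = -68.44 - j94.89 V.
Step 6 — Ohm's law: I = V / Z_total = (-68.44 - j94.89) / (0.02697 + j4.892) = -19.48 + j13.88 A.
Step 7 — Convert to polar: |I| = 23.92 A, ∠I = 144.5°.

I = 23.92∠144.5° A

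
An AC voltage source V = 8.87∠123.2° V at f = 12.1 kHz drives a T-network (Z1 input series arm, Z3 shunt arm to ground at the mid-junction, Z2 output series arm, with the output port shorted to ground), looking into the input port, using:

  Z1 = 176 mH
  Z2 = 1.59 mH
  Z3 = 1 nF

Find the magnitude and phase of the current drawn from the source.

Step 1 — Angular frequency: ω = 2π·f = 2π·1.21e+04 = 7.603e+04 rad/s.
Step 2 — Component impedances:
  Z1: Z = jωL = j·7.603e+04·0.176 = 0 + j1.338e+04 Ω
  Z2: Z = jωL = j·7.603e+04·0.00159 = 0 + j120.9 Ω
  Z3: Z = 1/(jωC) = -j/(ω·C) = 0 - j1.315e+04 Ω
Step 3 — With the output port shorted to ground, the output series arm Z2 runs from the junction to ground; the shunt arm Z3 also runs from the junction to ground. They appear in parallel: Z3 || Z2 = 0 + j122 Ω.
Step 4 — Series with input arm Z1: Z_in = Z1 + (Z3 || Z2) = 0 + j1.35e+04 Ω = 1.35e+04∠90.0° Ω.
Step 5 — Source phasor: V = 8.87∠123.2° V = -4.857 + j7.422 V.
Step 6 — Ohm's law: I = V / Z_total = (-4.857 + j7.422) / (0 + j1.35e+04) = 0.0005497 + j0.0003597 A.
Step 7 — Convert to polar: |I| = 0.0006569 A, ∠I = 33.2°.

I = 0.0006569∠33.2° A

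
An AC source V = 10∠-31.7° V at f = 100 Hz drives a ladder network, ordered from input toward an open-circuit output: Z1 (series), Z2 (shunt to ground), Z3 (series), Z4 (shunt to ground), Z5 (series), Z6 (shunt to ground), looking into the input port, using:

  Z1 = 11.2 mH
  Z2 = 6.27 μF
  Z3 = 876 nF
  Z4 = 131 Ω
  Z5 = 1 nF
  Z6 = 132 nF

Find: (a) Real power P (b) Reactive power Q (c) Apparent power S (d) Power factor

Step 1 — Angular frequency: ω = 2π·f = 2π·100 = 628.3 rad/s.
Step 2 — Component impedances:
  Z1: Z = jωL = j·628.3·0.0112 = 0 + j7.037 Ω
  Z2: Z = 1/(jωC) = -j/(ω·C) = 0 - j253.8 Ω
  Z3: Z = 1/(jωC) = -j/(ω·C) = 0 - j1817 Ω
  Z4: Z = R = 131 Ω
  Z5: Z = 1/(jωC) = -j/(ω·C) = 0 - j1.592e+06 Ω
  Z6: Z = 1/(jωC) = -j/(ω·C) = 0 - j1.206e+04 Ω
Step 3 — Ladder network (open output): work backward from the far end, alternating series and parallel combinations. Z_in = 1.961 - j215.8 Ω = 215.8∠-89.5° Ω.
Step 4 — Source phasor: V = 10∠-31.7° V = 8.508 - j5.255 V.
Step 5 — Current: I = V / Z = 0.02471 + j0.0392 A = 0.04634∠57.8° A.
Step 6 — Complex power: S = V·I* = 0.00421 - j0.4633 VA.
Step 7 — Real power: P = Re(S) = 0.00421 W.
Step 8 — Reactive power: Q = Im(S) = -0.4633 VAR.
Step 9 — Apparent power: |S| = 0.4634 VA.
Step 10 — Power factor: PF = P/|S| = 0.009085 (leading).

(a) P = 0.00421 W  (b) Q = -0.4633 VAR  (c) S = 0.4634 VA  (d) PF = 0.009085 (leading)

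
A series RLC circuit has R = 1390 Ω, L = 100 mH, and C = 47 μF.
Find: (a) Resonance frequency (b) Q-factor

Step 1 — Resonance condition Im(Z)=0 gives ω₀ = 1/√(LC).
Step 2 — ω₀ = 1/√(0.1·4.7e-05) = 461.3 rad/s.
Step 3 — f₀ = ω₀/(2π) = 73.41 Hz.
Step 4 — Series Q: Q = ω₀L/R = 461.3·0.1/1390 = 0.03318.

(a) f₀ = 73.41 Hz  (b) Q = 0.03318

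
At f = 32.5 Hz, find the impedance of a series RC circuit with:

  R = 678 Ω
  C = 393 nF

Step 1 — Angular frequency: ω = 2π·f = 2π·32.5 = 204.2 rad/s.
Step 2 — Component impedances:
  R: Z = R = 678 Ω
  C: Z = 1/(jωC) = -j/(ω·C) = 0 - j1.246e+04 Ω
Step 3 — Series combination: Z_total = R + C = 678 - j1.246e+04 Ω = 1.248e+04∠-86.9° Ω.

Z = 678 - j1.246e+04 Ω = 1.248e+04∠-86.9° Ω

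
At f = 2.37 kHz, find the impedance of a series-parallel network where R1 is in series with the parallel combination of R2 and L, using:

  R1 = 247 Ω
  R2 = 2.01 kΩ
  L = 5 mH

Step 1 — Angular frequency: ω = 2π·f = 2π·2370 = 1.489e+04 rad/s.
Step 2 — Component impedances:
  R1: Z = R = 247 Ω
  R2: Z = R = 2010 Ω
  L: Z = jωL = j·1.489e+04·0.005 = 0 + j74.46 Ω
Step 3 — Parallel branch: R2 || L = 1/(1/R2 + 1/L) = 2.754 + j74.35 Ω.
Step 4 — Series with R1: Z_total = R1 + (R2 || L) = 249.8 + j74.35 Ω = 260.6∠16.6° Ω.

Z = 249.8 + j74.35 Ω = 260.6∠16.6° Ω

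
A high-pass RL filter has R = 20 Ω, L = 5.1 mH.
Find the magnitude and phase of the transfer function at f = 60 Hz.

Step 1 — Angular frequency: ω = 2π·60 = 377 rad/s.
Step 2 — Transfer function: H(jω) = jωL/(R + jωL).
Step 3 — Numerator jωL = j·1.923; denominator R + jωL = 20 + j1.923.
Step 4 — H = 0.009157 + j0.09525.
Step 5 — Magnitude: |H| = 0.09569 (-20.4 dB); phase: φ = 84.5°.

|H| = 0.09569 (-20.4 dB), φ = 84.5°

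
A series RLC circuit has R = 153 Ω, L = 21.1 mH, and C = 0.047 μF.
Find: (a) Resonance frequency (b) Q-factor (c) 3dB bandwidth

Step 1 — Resonance: ω₀ = 1/√(LC) = 1/√(0.0211·4.7e-08) = 3.175e+04 rad/s.
Step 2 — f₀ = ω₀/(2π) = 5054 Hz.
Step 3 — Series Q: Q = ω₀L/R = 3.175e+04·0.0211/153 = 4.379.
Step 4 — Bandwidth: Δω = ω₀/Q = 7251 rad/s; BW = Δω/(2π) = 1154 Hz.

(a) f₀ = 5054 Hz  (b) Q = 4.379  (c) BW = 1154 Hz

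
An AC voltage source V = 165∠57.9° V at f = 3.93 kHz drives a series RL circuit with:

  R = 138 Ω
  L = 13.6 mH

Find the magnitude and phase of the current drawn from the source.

Step 1 — Angular frequency: ω = 2π·f = 2π·3930 = 2.469e+04 rad/s.
Step 2 — Component impedances:
  R: Z = R = 138 Ω
  L: Z = jωL = j·2.469e+04·0.0136 = 0 + j335.8 Ω
Step 3 — Series combination: Z_total = R + L = 138 + j335.8 Ω = 363.1∠67.7° Ω.
Step 4 — Source phasor: V = 165∠57.9° V = 87.68 + j139.8 V.
Step 5 — Ohm's law: I = V / Z_total = (87.68 + j139.8) / (138 + j335.8) = 0.4479 - j0.07705 A.
Step 6 — Convert to polar: |I| = 0.4545 A, ∠I = -9.8°.

I = 0.4545∠-9.8° A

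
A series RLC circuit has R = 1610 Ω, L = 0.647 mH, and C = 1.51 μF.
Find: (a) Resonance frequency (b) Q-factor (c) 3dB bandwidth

Step 1 — Resonance: ω₀ = 1/√(LC) = 1/√(0.000647·1.51e-06) = 3.199e+04 rad/s.
Step 2 — f₀ = ω₀/(2π) = 5092 Hz.
Step 3 — Series Q: Q = ω₀L/R = 3.199e+04·0.000647/1610 = 0.01286.
Step 4 — Bandwidth: Δω = ω₀/Q = 2.488e+06 rad/s; BW = Δω/(2π) = 3.96e+05 Hz.

(a) f₀ = 5092 Hz  (b) Q = 0.01286  (c) BW = 3.96e+05 Hz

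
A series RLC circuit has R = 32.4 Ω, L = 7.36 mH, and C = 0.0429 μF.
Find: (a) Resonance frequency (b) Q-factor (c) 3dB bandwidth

Step 1 — Resonance: ω₀ = 1/√(LC) = 1/√(0.00736·4.29e-08) = 5.628e+04 rad/s.
Step 2 — f₀ = ω₀/(2π) = 8957 Hz.
Step 3 — Series Q: Q = ω₀L/R = 5.628e+04·0.00736/32.4 = 12.78.
Step 4 — Bandwidth: Δω = ω₀/Q = 4402 rad/s; BW = Δω/(2π) = 700.6 Hz.

(a) f₀ = 8957 Hz  (b) Q = 12.78  (c) BW = 700.6 Hz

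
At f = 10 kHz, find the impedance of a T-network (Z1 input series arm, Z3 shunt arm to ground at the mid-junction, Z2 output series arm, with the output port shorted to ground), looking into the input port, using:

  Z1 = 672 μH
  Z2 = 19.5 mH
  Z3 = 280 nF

Step 1 — Angular frequency: ω = 2π·f = 2π·1e+04 = 6.283e+04 rad/s.
Step 2 — Component impedances:
  Z1: Z = jωL = j·6.283e+04·0.000672 = 0 + j42.22 Ω
  Z2: Z = jωL = j·6.283e+04·0.0195 = 0 + j1225 Ω
  Z3: Z = 1/(jωC) = -j/(ω·C) = 0 - j56.84 Ω
Step 3 — With the output port shorted to ground, the output series arm Z2 runs from the junction to ground; the shunt arm Z3 also runs from the junction to ground. They appear in parallel: Z3 || Z2 = 0 - j59.61 Ω.
Step 4 — Series with input arm Z1: Z_in = Z1 + (Z3 || Z2) = 0 - j17.38 Ω = 17.38∠-90.0° Ω.

Z = 0 - j17.38 Ω = 17.38∠-90.0° Ω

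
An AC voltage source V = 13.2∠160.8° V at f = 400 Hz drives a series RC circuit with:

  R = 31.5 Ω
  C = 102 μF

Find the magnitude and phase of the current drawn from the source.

Step 1 — Angular frequency: ω = 2π·f = 2π·400 = 2513 rad/s.
Step 2 — Component impedances:
  R: Z = R = 31.5 Ω
  C: Z = 1/(jωC) = -j/(ω·C) = 0 - j3.901 Ω
Step 3 — Series combination: Z_total = R + C = 31.5 - j3.901 Ω = 31.74∠-7.1° Ω.
Step 4 — Source phasor: V = 13.2∠160.8° V = -12.47 + j4.341 V.
Step 5 — Ohm's law: I = V / Z_total = (-12.47 + j4.341) / (31.5 - j3.901) = -0.4066 + j0.08746 A.
Step 6 — Convert to polar: |I| = 0.4159 A, ∠I = 167.9°.

I = 0.4159∠167.9° A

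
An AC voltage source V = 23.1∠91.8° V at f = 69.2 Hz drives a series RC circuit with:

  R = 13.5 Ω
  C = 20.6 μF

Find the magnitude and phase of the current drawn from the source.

Step 1 — Angular frequency: ω = 2π·f = 2π·69.2 = 434.8 rad/s.
Step 2 — Component impedances:
  R: Z = R = 13.5 Ω
  C: Z = 1/(jωC) = -j/(ω·C) = 0 - j111.6 Ω
Step 3 — Series combination: Z_total = R + C = 13.5 - j111.6 Ω = 112.5∠-83.1° Ω.
Step 4 — Source phasor: V = 23.1∠91.8° V = -0.7256 + j23.09 V.
Step 5 — Ohm's law: I = V / Z_total = (-0.7256 + j23.09) / (13.5 - j111.6) = -0.2046 + j0.01824 A.
Step 6 — Convert to polar: |I| = 0.2054 A, ∠I = 174.9°.

I = 0.2054∠174.9° A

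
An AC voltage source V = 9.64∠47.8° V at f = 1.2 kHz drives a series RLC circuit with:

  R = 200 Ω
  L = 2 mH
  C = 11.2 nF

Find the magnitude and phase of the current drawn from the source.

Step 1 — Angular frequency: ω = 2π·f = 2π·1200 = 7540 rad/s.
Step 2 — Component impedances:
  R: Z = R = 200 Ω
  L: Z = jωL = j·7540·0.002 = 0 + j15.08 Ω
  C: Z = 1/(jωC) = -j/(ω·C) = 0 - j1.184e+04 Ω
Step 3 — Series combination: Z_total = R + L + C = 200 - j1.183e+04 Ω = 1.183e+04∠-89.0° Ω.
Step 4 — Source phasor: V = 9.64∠47.8° V = 6.475 + j7.141 V.
Step 5 — Ohm's law: I = V / Z_total = (6.475 + j7.141) / (200 - j1.183e+04) = -0.0005944 + j0.0005576 A.
Step 6 — Convert to polar: |I| = 0.000815 A, ∠I = 136.8°.

I = 0.000815∠136.8° A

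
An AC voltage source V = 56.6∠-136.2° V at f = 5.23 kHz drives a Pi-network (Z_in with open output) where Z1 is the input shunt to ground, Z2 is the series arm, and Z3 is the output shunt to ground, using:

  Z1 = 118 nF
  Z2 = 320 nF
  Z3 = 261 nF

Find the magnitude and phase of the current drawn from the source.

Step 1 — Angular frequency: ω = 2π·f = 2π·5230 = 3.286e+04 rad/s.
Step 2 — Component impedances:
  Z1: Z = 1/(jωC) = -j/(ω·C) = 0 - j257.9 Ω
  Z2: Z = 1/(jωC) = -j/(ω·C) = 0 - j95.1 Ω
  Z3: Z = 1/(jωC) = -j/(ω·C) = 0 - j116.6 Ω
Step 3 — With open output, the series arm Z2 and the output shunt Z3 appear in series to ground: Z2 + Z3 = 0 - j211.7 Ω.
Step 4 — Parallel with input shunt Z1: Z_in = Z1 || (Z2 + Z3) = 0 - j116.3 Ω = 116.3∠-90.0° Ω.
Step 5 — Source phasor: V = 56.6∠-136.2° V = -40.85 - j39.18 V.
Step 6 — Ohm's law: I = V / Z_total = (-40.85 - j39.18) / (0 - j116.3) = 0.337 - j0.3514 A.
Step 7 — Convert to polar: |I| = 0.4868 A, ∠I = -46.2°.

I = 0.4868∠-46.2° A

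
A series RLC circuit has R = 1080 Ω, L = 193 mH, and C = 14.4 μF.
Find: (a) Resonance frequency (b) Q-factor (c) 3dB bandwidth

Step 1 — Resonance condition Im(Z)=0 gives ω₀ = 1/√(LC).
Step 2 — ω₀ = 1/√(0.193·1.44e-05) = 599.8 rad/s.
Step 3 — f₀ = ω₀/(2π) = 95.47 Hz.
Step 4 — Series Q: Q = ω₀L/R = 599.8·0.193/1080 = 0.1072.
Step 5 — 3dB bandwidth: Δω = ω₀/Q = 5596 rad/s; BW = Δω/(2π) = 890.6 Hz.

(a) f₀ = 95.47 Hz  (b) Q = 0.1072  (c) BW = 890.6 Hz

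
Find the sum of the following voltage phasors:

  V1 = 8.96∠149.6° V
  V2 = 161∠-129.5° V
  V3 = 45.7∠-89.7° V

Step 1 — Convert each phasor to rectangular form:
  V1 = 8.96·(cos(149.6°) + j·sin(149.6°)) = -7.728 + j4.534 V
  V2 = 161·(cos(-129.5°) + j·sin(-129.5°)) = -102.4 - j124.2 V
  V3 = 45.7·(cos(-89.7°) + j·sin(-89.7°)) = 0.2393 - j45.7 V
Step 2 — Sum components: V_total = -109.9 - j165.4 V.
Step 3 — Convert to polar: |V_total| = 198.6 V, ∠V_total = -123.6°.

V_total = 198.6∠-123.6° V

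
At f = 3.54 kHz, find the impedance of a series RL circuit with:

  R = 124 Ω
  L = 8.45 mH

Step 1 — Angular frequency: ω = 2π·f = 2π·3540 = 2.224e+04 rad/s.
Step 2 — Component impedances:
  R: Z = R = 124 Ω
  L: Z = jωL = j·2.224e+04·0.00845 = 0 + j187.9 Ω
Step 3 — Series combination: Z_total = R + L = 124 + j187.9 Ω = 225.2∠56.6° Ω.

Z = 124 + j187.9 Ω = 225.2∠56.6° Ω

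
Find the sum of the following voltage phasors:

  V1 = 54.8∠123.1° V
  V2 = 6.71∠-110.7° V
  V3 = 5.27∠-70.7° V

Step 1 — Convert each phasor to rectangular form:
  V1 = 54.8·(cos(123.1°) + j·sin(123.1°)) = -29.93 + j45.91 V
  V2 = 6.71·(cos(-110.7°) + j·sin(-110.7°)) = -2.372 - j6.277 V
  V3 = 5.27·(cos(-70.7°) + j·sin(-70.7°)) = 1.742 - j4.974 V
Step 2 — Sum components: V_total = -30.56 + j34.66 V.
Step 3 — Convert to polar: |V_total| = 46.2 V, ∠V_total = 131.4°.

V_total = 46.2∠131.4° V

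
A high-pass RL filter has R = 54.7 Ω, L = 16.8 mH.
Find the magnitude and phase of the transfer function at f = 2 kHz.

Step 1 — Angular frequency: ω = 2π·2000 = 1.257e+04 rad/s.
Step 2 — Transfer function: H(jω) = jωL/(R + jωL).
Step 3 — Numerator jωL = j·211.1; denominator R + jωL = 54.7 + j211.1.
Step 4 — H = 0.9371 + j0.2428.
Step 5 — Magnitude: |H| = 0.968 (-0.3 dB); phase: φ = 14.5°.

|H| = 0.968 (-0.3 dB), φ = 14.5°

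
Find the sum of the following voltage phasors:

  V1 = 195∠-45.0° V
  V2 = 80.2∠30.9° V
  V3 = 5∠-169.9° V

Step 1 — Convert each phasor to rectangular form:
  V1 = 195·(cos(-45.0°) + j·sin(-45.0°)) = 137.9 - j137.9 V
  V2 = 80.2·(cos(30.9°) + j·sin(30.9°)) = 68.82 + j41.19 V
  V3 = 5·(cos(-169.9°) + j·sin(-169.9°)) = -4.923 - j0.8768 V
Step 2 — Sum components: V_total = 201.8 - j97.58 V.
Step 3 — Convert to polar: |V_total| = 224.1 V, ∠V_total = -25.8°.

V_total = 224.1∠-25.8° V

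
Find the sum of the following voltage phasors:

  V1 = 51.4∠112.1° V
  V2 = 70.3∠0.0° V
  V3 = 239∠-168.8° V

Step 1 — Convert each phasor to rectangular form:
  V1 = 51.4·(cos(112.1°) + j·sin(112.1°)) = -19.34 + j47.62 V
  V2 = 70.3·(cos(0.0°) + j·sin(0.0°)) = 70.3 V
  V3 = 239·(cos(-168.8°) + j·sin(-168.8°)) = -234.4 - j46.42 V
Step 2 — Sum components: V_total = -183.5 + j1.202 V.
Step 3 — Convert to polar: |V_total| = 183.5 V, ∠V_total = 179.6°.

V_total = 183.5∠179.6° V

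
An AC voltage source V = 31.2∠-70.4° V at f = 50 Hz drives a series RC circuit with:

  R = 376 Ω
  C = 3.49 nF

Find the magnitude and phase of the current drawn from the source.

Step 1 — Angular frequency: ω = 2π·f = 2π·50 = 314.2 rad/s.
Step 2 — Component impedances:
  R: Z = R = 376 Ω
  C: Z = 1/(jωC) = -j/(ω·C) = 0 - j9.121e+05 Ω
Step 3 — Series combination: Z_total = R + C = 376 - j9.121e+05 Ω = 9.121e+05∠-90.0° Ω.
Step 4 — Source phasor: V = 31.2∠-70.4° V = 10.47 - j29.39 V.
Step 5 — Ohm's law: I = V / Z_total = (10.47 - j29.39) / (376 - j9.121e+05) = 3.223e-05 + j1.146e-05 A.
Step 6 — Convert to polar: |I| = 3.421e-05 A, ∠I = 19.6°.

I = 3.421e-05∠19.6° A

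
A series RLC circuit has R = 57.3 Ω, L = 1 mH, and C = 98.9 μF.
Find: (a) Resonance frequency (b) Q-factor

Step 1 — Resonance condition Im(Z)=0 gives ω₀ = 1/√(LC).
Step 2 — ω₀ = 1/√(0.001·9.89e-05) = 3180 rad/s.
Step 3 — f₀ = ω₀/(2π) = 506.1 Hz.
Step 4 — Series Q: Q = ω₀L/R = 3180·0.001/57.3 = 0.05549.

(a) f₀ = 506.1 Hz  (b) Q = 0.05549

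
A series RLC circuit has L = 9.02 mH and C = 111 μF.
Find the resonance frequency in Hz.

Step 1 — Resonance condition Im(Z)=0 gives ω₀ = 1/√(LC).
Step 2 — ω₀ = 1/√(0.00902·0.000111) = 999.4 rad/s.
Step 3 — f₀ = ω₀/(2π) = 159.1 Hz.

f₀ = 159.1 Hz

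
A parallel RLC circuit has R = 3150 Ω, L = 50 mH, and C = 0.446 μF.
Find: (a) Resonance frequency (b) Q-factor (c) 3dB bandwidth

Step 1 — Resonance: ω₀ = 1/√(LC) = 1/√(0.05·4.46e-07) = 6696 rad/s.
Step 2 — f₀ = ω₀/(2π) = 1066 Hz.
Step 3 — Parallel Q: Q = R/(ω₀L) = 3150/(6696·0.05) = 9.408.
Step 4 — Bandwidth: Δω = ω₀/Q = 711.8 rad/s; BW = Δω/(2π) = 113.3 Hz.

(a) f₀ = 1066 Hz  (b) Q = 9.408  (c) BW = 113.3 Hz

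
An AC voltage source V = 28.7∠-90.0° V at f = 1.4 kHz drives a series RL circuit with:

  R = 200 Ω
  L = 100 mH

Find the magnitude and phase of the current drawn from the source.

Step 1 — Angular frequency: ω = 2π·f = 2π·1400 = 8796 rad/s.
Step 2 — Component impedances:
  R: Z = R = 200 Ω
  L: Z = jωL = j·8796·0.1 = 0 + j879.6 Ω
Step 3 — Series combination: Z_total = R + L = 200 + j879.6 Ω = 902.1∠77.2° Ω.
Step 4 — Source phasor: V = 28.7∠-90.0° V = 0 - j28.7 V.
Step 5 — Ohm's law: I = V / Z_total = (0 - j28.7) / (200 + j879.6) = -0.03102 - j0.007054 A.
Step 6 — Convert to polar: |I| = 0.03181 A, ∠I = -167.2°.

I = 0.03181∠-167.2° A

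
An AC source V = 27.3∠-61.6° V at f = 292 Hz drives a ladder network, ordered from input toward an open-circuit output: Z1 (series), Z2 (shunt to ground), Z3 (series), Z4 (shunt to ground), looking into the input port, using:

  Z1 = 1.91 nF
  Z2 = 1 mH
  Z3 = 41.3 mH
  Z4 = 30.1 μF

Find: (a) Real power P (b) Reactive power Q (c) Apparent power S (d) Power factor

Step 1 — Angular frequency: ω = 2π·f = 2π·292 = 1835 rad/s.
Step 2 — Component impedances:
  Z1: Z = 1/(jωC) = -j/(ω·C) = 0 - j2.854e+05 Ω
  Z2: Z = jωL = j·1835·0.001 = 0 + j1.835 Ω
  Z3: Z = jωL = j·1835·0.0413 = 0 + j75.77 Ω
  Z4: Z = 1/(jωC) = -j/(ω·C) = 0 - j18.11 Ω
Step 3 — Ladder network (open output): work backward from the far end, alternating series and parallel combinations. Z_in = 0 - j2.854e+05 Ω = 2.854e+05∠-90.0° Ω.
Step 4 — Source phasor: V = 27.3∠-61.6° V = 12.98 - j24.01 V.
Step 5 — Current: I = V / Z = 8.415e-05 + j4.55e-05 A = 9.567e-05∠28.4° A.
Step 6 — Complex power: S = V·I* = 0 - j0.002612 VA.
Step 7 — Real power: P = Re(S) = 0 W.
Step 8 — Reactive power: Q = Im(S) = -0.002612 VAR.
Step 9 — Apparent power: |S| = 0.002612 VA.
Step 10 — Power factor: PF = P/|S| = 0 (leading).

(a) P = 0 W  (b) Q = -0.002612 VAR  (c) S = 0.002612 VA  (d) PF = 0 (leading)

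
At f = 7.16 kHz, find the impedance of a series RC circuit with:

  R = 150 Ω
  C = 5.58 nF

Step 1 — Angular frequency: ω = 2π·f = 2π·7160 = 4.499e+04 rad/s.
Step 2 — Component impedances:
  R: Z = R = 150 Ω
  C: Z = 1/(jωC) = -j/(ω·C) = 0 - j3984 Ω
Step 3 — Series combination: Z_total = R + C = 150 - j3984 Ω = 3986∠-87.8° Ω.

Z = 150 - j3984 Ω = 3986∠-87.8° Ω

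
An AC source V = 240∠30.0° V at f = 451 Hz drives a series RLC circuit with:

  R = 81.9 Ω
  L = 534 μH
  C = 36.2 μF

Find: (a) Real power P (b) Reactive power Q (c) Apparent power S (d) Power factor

Step 1 — Angular frequency: ω = 2π·f = 2π·451 = 2834 rad/s.
Step 2 — Component impedances:
  R: Z = R = 81.9 Ω
  L: Z = jωL = j·2834·0.000534 = 0 + j1.513 Ω
  C: Z = 1/(jωC) = -j/(ω·C) = 0 - j9.748 Ω
Step 3 — Series combination: Z_total = R + L + C = 81.9 - j8.235 Ω = 82.31∠-5.7° Ω.
Step 4 — Source phasor: V = 240∠30.0° V = 207.8 + j120 V.
Step 5 — Current: I = V / Z = 2.367 + j1.703 A = 2.916∠35.7° A.
Step 6 — Complex power: S = V·I* = 696.3 - j70.01 VA.
Step 7 — Real power: P = Re(S) = 696.3 W.
Step 8 — Reactive power: Q = Im(S) = -70.01 VAR.
Step 9 — Apparent power: |S| = 699.8 VA.
Step 10 — Power factor: PF = P/|S| = 0.995 (leading).

(a) P = 696.3 W  (b) Q = -70.01 VAR  (c) S = 699.8 VA  (d) PF = 0.995 (leading)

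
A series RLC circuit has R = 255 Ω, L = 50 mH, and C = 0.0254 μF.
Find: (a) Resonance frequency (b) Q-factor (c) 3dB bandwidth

Step 1 — Resonance: ω₀ = 1/√(LC) = 1/√(0.05·2.54e-08) = 2.806e+04 rad/s.
Step 2 — f₀ = ω₀/(2π) = 4466 Hz.
Step 3 — Series Q: Q = ω₀L/R = 2.806e+04·0.05/255 = 5.502.
Step 4 — Bandwidth: Δω = ω₀/Q = 5100 rad/s; BW = Δω/(2π) = 811.7 Hz.

(a) f₀ = 4466 Hz  (b) Q = 5.502  (c) BW = 811.7 Hz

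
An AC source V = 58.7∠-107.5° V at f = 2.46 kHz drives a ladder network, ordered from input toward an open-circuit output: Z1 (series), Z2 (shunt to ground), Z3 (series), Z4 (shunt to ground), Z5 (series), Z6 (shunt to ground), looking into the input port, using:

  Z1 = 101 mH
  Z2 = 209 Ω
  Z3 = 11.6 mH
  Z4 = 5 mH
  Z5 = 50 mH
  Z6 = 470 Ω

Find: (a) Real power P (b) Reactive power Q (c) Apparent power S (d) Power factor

Step 1 — Angular frequency: ω = 2π·f = 2π·2460 = 1.546e+04 rad/s.
Step 2 — Component impedances:
  Z1: Z = jωL = j·1.546e+04·0.101 = 0 + j1561 Ω
  Z2: Z = R = 209 Ω
  Z3: Z = jωL = j·1.546e+04·0.0116 = 0 + j179.3 Ω
  Z4: Z = jωL = j·1.546e+04·0.005 = 0 + j77.28 Ω
  Z5: Z = jωL = j·1.546e+04·0.05 = 0 + j772.8 Ω
  Z6: Z = R = 470 Ω
Step 3 — Ladder network (open output): work backward from the far end, alternating series and parallel combinations. Z_in = 123.3 + j1663 Ω = 1667∠85.8° Ω.
Step 4 — Source phasor: V = 58.7∠-107.5° V = -17.65 - j55.98 V.
Step 5 — Current: I = V / Z = -0.03427 + j0.008075 A = 0.03521∠166.7° A.
Step 6 — Complex power: S = V·I* = 0.1528 + j2.061 VA.
Step 7 — Real power: P = Re(S) = 0.1528 W.
Step 8 — Reactive power: Q = Im(S) = 2.061 VAR.
Step 9 — Apparent power: |S| = 2.067 VA.
Step 10 — Power factor: PF = P/|S| = 0.07395 (lagging).

(a) P = 0.1528 W  (b) Q = 2.061 VAR  (c) S = 2.067 VA  (d) PF = 0.07395 (lagging)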